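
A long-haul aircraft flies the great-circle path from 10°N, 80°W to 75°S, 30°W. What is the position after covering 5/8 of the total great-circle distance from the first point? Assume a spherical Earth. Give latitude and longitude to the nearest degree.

≈ 45°S, 66°W

From cos δ = sin φ₁ sin φ₂ + cos φ₁ cos φ₂ cos Δλ, the central angle is δ ≈ 1.575 rad (90.2°).
Interpolate at f = 5/8 with slerp weights a = sin((1−f)δ)/sin δ ≈ 0.557, b = sin(fδ)/sin δ ≈ 0.833.
p = a·p₁ + b·p₂ ≈ (0.282, -0.648, -0.708); φ = arcsin(p_z) ≈ -45.05°, λ = atan2(p_y, p_x) ≈ -66.48°.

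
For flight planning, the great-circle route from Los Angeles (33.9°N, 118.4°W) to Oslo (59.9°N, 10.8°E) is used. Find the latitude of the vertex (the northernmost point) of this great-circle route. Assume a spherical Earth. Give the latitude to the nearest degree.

The great circle lies in the plane with unit normal n̂ = (p₁ × p₂)/|p₁ × p₂|.
Here n̂_z ≈ +0.331; the vertex latitude is φ_max = arccos|n̂_z| ≈ 70.7°.
Check via Clairaut: cos φ_max = |cos φ₁| · sin C = cos(33.9°)·sin(23.5°) ≈ 0.331, again giving ≈ 70.7°.

≈ 71°N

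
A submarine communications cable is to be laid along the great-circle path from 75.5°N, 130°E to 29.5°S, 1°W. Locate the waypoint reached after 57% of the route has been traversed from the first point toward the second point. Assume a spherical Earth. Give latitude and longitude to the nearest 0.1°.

≈ 24.3°N, 11.5°E

Write both endpoints as unit vectors p₁, p₂ with components (cos φ cos λ, cos φ sin λ, sin φ).
The central angle between the endpoints is δ = arccos(p₁·p₂) ≈ 2.239 rad (128.3°).
Interpolate at f = 0.57 with slerp weights a = sin((1−f)δ)/sin δ ≈ 1.046, b = sin(fδ)/sin δ ≈ 1.219.
p = a·p₁ + b·p₂ ≈ (0.893, 0.182, 0.412); φ = arcsin(p_z) ≈ 24.34°, λ = atan2(p_y, p_x) ≈ 11.53°.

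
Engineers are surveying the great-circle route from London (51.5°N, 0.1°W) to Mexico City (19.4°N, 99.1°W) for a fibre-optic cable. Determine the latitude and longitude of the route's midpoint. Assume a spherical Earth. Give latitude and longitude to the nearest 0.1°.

≈ 46.8°N, 63.1°W

Convert each endpoint to a unit vector on the sphere (x = cos φ cos λ, y = cos φ sin λ, z = sin φ).
The central angle between the endpoints is δ = arccos(p₁·p₂) ≈ 1.402 rad (80.3°).
Interpolate at f = 1/2 with slerp weights a = sin((1−f)δ)/sin δ ≈ 0.654, b = sin(fδ)/sin δ ≈ 0.654.
p = a·p₁ + b·p₂ ≈ (0.310, -0.610, 0.729); φ = arcsin(p_z) ≈ 46.83°, λ = atan2(p_y, p_x) ≈ -63.09°.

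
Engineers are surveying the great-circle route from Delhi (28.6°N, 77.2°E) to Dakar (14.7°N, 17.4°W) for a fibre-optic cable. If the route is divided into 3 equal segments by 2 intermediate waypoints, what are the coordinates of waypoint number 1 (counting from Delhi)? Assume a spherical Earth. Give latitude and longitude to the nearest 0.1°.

≈ 32.0°N, 43.7°E

From cos δ = sin φ₁ sin φ₂ + cos φ₁ cos φ₂ cos Δλ, the central angle is δ ≈ 1.517 rad (86.9°).
Interpolate at f = 1/3 with slerp weights a = sin((1−f)δ)/sin δ ≈ 0.849, b = sin(fδ)/sin δ ≈ 0.485.
p = a·p₁ + b·p₂ ≈ (0.613, 0.586, 0.529); φ = arcsin(p_z) ≈ 31.97°, λ = atan2(p_y, p_x) ≈ 43.73°.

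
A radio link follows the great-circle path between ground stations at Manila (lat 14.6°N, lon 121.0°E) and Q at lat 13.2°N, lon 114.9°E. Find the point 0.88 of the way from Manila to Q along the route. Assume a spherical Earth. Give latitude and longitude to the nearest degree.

Write both endpoints as unit vectors p₁, p₂ with components (cos φ cos λ, cos φ sin λ, sin φ).
The central angle between the endpoints is δ = arccos(p₁·p₂) ≈ 0.106 rad (6.1°).
Interpolate at f = 0.88 with slerp weights a = sin((1−f)δ)/sin δ ≈ 0.120, b = sin(fδ)/sin δ ≈ 0.880.
p = a·p₁ + b·p₂ ≈ (-0.421, 0.877, 0.231); φ = arcsin(p_z) ≈ 13.38°, λ = atan2(p_y, p_x) ≈ 115.63°.

≈ lat 13°N, lon 116°E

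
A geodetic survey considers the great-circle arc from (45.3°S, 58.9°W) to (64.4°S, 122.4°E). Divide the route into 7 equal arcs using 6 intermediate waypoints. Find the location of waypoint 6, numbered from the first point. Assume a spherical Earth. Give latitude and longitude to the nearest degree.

≈ (74°S, 123°E)

Convert each endpoint to a unit vector on the sphere (x = cos φ cos λ, y = cos φ sin λ, z = sin φ).
The central angle between the endpoints is δ = arccos(p₁·p₂) ≈ 1.227 rad (70.3°).
Interpolate at f = 6/7 with slerp weights a = sin((1−f)δ)/sin δ ≈ 0.185, b = sin(fδ)/sin δ ≈ 0.922.
p = a·p₁ + b·p₂ ≈ (-0.146, 0.225, -0.963); φ = arcsin(p_z) ≈ -74.44°, λ = atan2(p_y, p_x) ≈ 123.03°.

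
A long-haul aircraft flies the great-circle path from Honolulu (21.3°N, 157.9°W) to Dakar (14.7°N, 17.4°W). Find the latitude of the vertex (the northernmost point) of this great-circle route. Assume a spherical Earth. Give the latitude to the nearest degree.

The great circle lies in the plane with unit normal n̂ = (p₁ × p₂)/|p₁ × p₂|.
Here n̂_z ≈ +0.719; the vertex latitude is φ_max = arccos|n̂_z| ≈ 44.1°.
Check via Clairaut: cos φ_max = |cos φ₁| · sin C = cos(21.3°)·sin(50.5°) ≈ 0.719, again giving ≈ 44.1°.

≈ 44°N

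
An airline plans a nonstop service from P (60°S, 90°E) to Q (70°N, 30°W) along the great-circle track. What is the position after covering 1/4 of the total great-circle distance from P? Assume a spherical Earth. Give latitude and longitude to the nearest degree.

The haversine formula gives a central angle δ ≈ 2.689 rad (154.1°) between the endpoints.
Interpolate at f = 1/4 with slerp weights a = sin((1−f)δ)/sin δ ≈ 2.063, b = sin(fδ)/sin δ ≈ 1.424.
p = a·p₁ + b·p₂ ≈ (0.422, 0.788, -0.449); φ = arcsin(p_z) ≈ -26.65°, λ = atan2(p_y, p_x) ≈ 61.84°.

≈ (27°S, 62°E)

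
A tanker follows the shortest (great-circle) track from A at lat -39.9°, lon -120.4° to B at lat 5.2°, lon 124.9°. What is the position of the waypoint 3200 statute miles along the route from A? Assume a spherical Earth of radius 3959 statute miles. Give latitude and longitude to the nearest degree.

Write both endpoints as unit vectors p₁, p₂ with components (cos φ cos λ, cos φ sin λ, sin φ).
The central angle between the endpoints is δ = arccos(p₁·p₂) ≈ 1.958 rad (112.2°). The total great-circle distance is δ·R ≈ 1.958 × 3959 ≈ 7751 mi, so the target fraction is f = 3200/7751 ≈ 0.413.
Interpolate at f ≈ 0.413 with slerp weights a = sin((1−f)δ)/sin δ ≈ 0.985, b = sin(fδ)/sin δ ≈ 0.781.
p = a·p₁ + b·p₂ ≈ (-0.827, -0.014, -0.561); φ = arcsin(p_z) ≈ -34.15°, λ = atan2(p_y, p_x) ≈ -179.01°.

≈ lat -34°, lon -179°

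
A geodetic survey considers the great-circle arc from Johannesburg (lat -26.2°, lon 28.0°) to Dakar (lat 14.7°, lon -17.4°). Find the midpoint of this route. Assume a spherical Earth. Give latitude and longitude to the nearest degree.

Write both endpoints as unit vectors p₁, p₂ with components (cos φ cos λ, cos φ sin λ, sin φ).
The central angle between the endpoints is δ = arccos(p₁·p₂) ≈ 1.050 rad (60.2°).
Interpolate at f = 1/2 with slerp weights a = sin((1−f)δ)/sin δ ≈ 0.578, b = sin(fδ)/sin δ ≈ 0.578.
p = a·p₁ + b·p₂ ≈ (0.991, 0.076, -0.108); φ = arcsin(p_z) ≈ -6.23°, λ = atan2(p_y, p_x) ≈ 4.40°.

≈ lat -6°, lon 4°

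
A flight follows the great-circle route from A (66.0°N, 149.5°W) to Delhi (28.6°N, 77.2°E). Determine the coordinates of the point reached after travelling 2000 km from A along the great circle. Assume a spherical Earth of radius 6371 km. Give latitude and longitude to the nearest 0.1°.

From cos δ = sin φ₁ sin φ₂ + cos φ₁ cos φ₂ cos Δλ, the central angle is δ ≈ 1.377 rad (78.9°). The total great-circle distance is δ·R ≈ 1.377 × 6371 ≈ 8774 km, so the target fraction is f = 2000/8774 ≈ 0.228.
Interpolate at f ≈ 0.228 with slerp weights a = sin((1−f)δ)/sin δ ≈ 0.891, b = sin(fδ)/sin δ ≈ 0.315.
p = a·p₁ + b·p₂ ≈ (-0.251, 0.086, 0.964); φ = arcsin(p_z) ≈ 74.63°, λ = atan2(p_y, p_x) ≈ 161.17°.

≈ (74.6°N, 161.2°E)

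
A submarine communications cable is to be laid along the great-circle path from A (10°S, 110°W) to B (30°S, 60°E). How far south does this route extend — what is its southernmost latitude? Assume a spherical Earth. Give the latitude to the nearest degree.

≈ 77°S

The great circle lies in the plane with unit normal n̂ = (p₁ × p₂)/|p₁ × p₂|.
Here n̂_z ≈ +0.225; the vertex latitude is φ_max = arccos|n̂_z| ≈ 77.0°.
Check via Clairaut: cos φ_max = |cos φ₁| · sin C = cos(10.0°)·sin(166.8°) ≈ 0.225, again giving ≈ 77.0°.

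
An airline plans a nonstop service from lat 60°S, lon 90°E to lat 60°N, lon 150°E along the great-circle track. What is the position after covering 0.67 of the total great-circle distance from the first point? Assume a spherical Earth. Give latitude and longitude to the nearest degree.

The haversine formula gives a central angle δ ≈ 2.246 rad (128.7°) between the endpoints.
Interpolate at f = 0.67 with slerp weights a = sin((1−f)δ)/sin δ ≈ 0.865, b = sin(fδ)/sin δ ≈ 1.278.
p = a·p₁ + b·p₂ ≈ (-0.553, 0.752, 0.358); φ = arcsin(p_z) ≈ 20.98°, λ = atan2(p_y, p_x) ≈ 126.35°.

≈ lat 21°N, lon 126°E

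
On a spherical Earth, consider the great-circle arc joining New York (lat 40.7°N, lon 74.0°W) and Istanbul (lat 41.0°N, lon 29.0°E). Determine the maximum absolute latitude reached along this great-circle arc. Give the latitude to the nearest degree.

≈ 54°N

The great circle lies in the plane with unit normal n̂ = (p₁ × p₂)/|p₁ × p₂|.
Here n̂_z ≈ +0.584; the vertex latitude is φ_max = arccos|n̂_z| ≈ 54.2°.
Check via Clairaut: cos φ_max = |cos φ₁| · sin C = cos(40.7°)·sin(50.4°) ≈ 0.584, again giving ≈ 54.2°.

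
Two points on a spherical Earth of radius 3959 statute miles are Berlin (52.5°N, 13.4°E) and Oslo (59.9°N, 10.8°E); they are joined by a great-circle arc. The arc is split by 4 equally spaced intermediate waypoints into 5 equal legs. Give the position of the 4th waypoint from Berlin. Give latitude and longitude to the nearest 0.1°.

≈ 58.4°N, 11.4°E

Write both endpoints as unit vectors p₁, p₂ with components (cos φ cos λ, cos φ sin λ, sin φ).
The central angle between the endpoints is δ = arccos(p₁·p₂) ≈ 0.132 rad (7.5°).
Interpolate at f = 4/5 with slerp weights a = sin((1−f)δ)/sin δ ≈ 0.201, b = sin(fδ)/sin δ ≈ 0.801.
p = a·p₁ + b·p₂ ≈ (0.513, 0.104, 0.852); φ = arcsin(p_z) ≈ 58.42°, λ = atan2(p_y, p_x) ≈ 11.41°.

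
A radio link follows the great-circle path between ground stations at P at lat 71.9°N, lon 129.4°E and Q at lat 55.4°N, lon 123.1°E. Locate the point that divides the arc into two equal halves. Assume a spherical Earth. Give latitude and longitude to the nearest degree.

The haversine formula gives a central angle δ ≈ 0.292 rad (16.7°) between the endpoints.
Interpolate at f = 1/2 with slerp weights a = sin((1−f)δ)/sin δ ≈ 0.505, b = sin(fδ)/sin δ ≈ 0.505.
p = a·p₁ + b·p₂ ≈ (-0.256, 0.362, 0.896); φ = arcsin(p_z) ≈ 63.68°, λ = atan2(p_y, p_x) ≈ 125.33°.

≈ lat 64°N, lon 125°E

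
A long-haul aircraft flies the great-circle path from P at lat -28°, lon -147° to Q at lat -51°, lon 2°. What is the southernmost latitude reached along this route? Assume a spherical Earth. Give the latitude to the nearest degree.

The great circle lies in the plane with unit normal n̂ = (p₁ × p₂)/|p₁ × p₂|.
Here n̂_z ≈ +0.288; the vertex latitude is φ_max = arccos|n̂_z| ≈ 73.3°.

≈ -73°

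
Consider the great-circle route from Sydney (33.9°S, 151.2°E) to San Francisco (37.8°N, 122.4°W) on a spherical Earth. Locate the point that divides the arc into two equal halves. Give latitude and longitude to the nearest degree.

≈ 3°N, 167°W

From cos δ = sin φ₁ sin φ₂ + cos φ₁ cos φ₂ cos Δλ, the central angle is δ ≈ 1.876 rad (107.5°).
Interpolate at f = 1/2 with slerp weights a = sin((1−f)δ)/sin δ ≈ 0.846, b = sin(fδ)/sin δ ≈ 0.846.
p = a·p₁ + b·p₂ ≈ (-0.973, -0.226, 0.047); φ = arcsin(p_z) ≈ 2.67°, λ = atan2(p_y, p_x) ≈ -166.92°.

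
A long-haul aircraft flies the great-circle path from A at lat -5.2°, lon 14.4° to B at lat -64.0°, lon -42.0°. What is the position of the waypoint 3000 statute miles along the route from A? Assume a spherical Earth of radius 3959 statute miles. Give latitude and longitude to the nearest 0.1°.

Write both endpoints as unit vectors p₁, p₂ with components (cos φ cos λ, cos φ sin λ, sin φ).
The central angle between the endpoints is δ = arccos(p₁·p₂) ≈ 1.242 rad (71.2°). The total great-circle distance is δ·R ≈ 1.242 × 3959 ≈ 4916 mi, so the target fraction is f = 3000/4916 ≈ 0.610.
Interpolate at f ≈ 0.610 with slerp weights a = sin((1−f)δ)/sin δ ≈ 0.492, b = sin(fδ)/sin δ ≈ 0.726.
p = a·p₁ + b·p₂ ≈ (0.711, -0.091, -0.697); φ = arcsin(p_z) ≈ -44.21°, λ = atan2(p_y, p_x) ≈ -7.31°.

≈ lat -44.2°, lon -7.3°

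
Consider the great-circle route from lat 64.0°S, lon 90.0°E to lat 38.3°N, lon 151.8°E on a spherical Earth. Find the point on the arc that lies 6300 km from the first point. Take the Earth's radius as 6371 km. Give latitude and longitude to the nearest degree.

The haversine formula gives a central angle δ ≈ 1.976 rad (113.2°) between the endpoints. The total great-circle distance is δ·R ≈ 1.976 × 6371 ≈ 12591 km, so the target fraction is f = 6300/12591 ≈ 0.500.
Interpolate at f ≈ 0.500 with slerp weights a = sin((1−f)δ)/sin δ ≈ 0.908, b = sin(fδ)/sin δ ≈ 0.909.
p = a·p₁ + b·p₂ ≈ (-0.629, 0.735, -0.253); φ = arcsin(p_z) ≈ -14.65°, λ = atan2(p_y, p_x) ≈ 130.53°.

≈ lat 15°S, lon 131°E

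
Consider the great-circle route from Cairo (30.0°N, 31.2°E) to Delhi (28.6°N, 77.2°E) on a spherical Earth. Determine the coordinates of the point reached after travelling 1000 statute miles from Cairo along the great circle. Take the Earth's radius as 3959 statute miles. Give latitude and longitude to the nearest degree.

From cos δ = sin φ₁ sin φ₂ + cos φ₁ cos φ₂ cos Δλ, the central angle is δ ≈ 0.696 rad (39.9°). The total great-circle distance is δ·R ≈ 0.696 × 3959 ≈ 2755 mi, so the target fraction is f = 1000/2755 ≈ 0.363.
Interpolate at f ≈ 0.363 with slerp weights a = sin((1−f)δ)/sin δ ≈ 0.669, b = sin(fδ)/sin δ ≈ 0.390.
p = a·p₁ + b·p₂ ≈ (0.571, 0.634, 0.521); φ = arcsin(p_z) ≈ 31.41°, λ = atan2(p_y, p_x) ≈ 47.97°.

≈ (31°N, 48°E)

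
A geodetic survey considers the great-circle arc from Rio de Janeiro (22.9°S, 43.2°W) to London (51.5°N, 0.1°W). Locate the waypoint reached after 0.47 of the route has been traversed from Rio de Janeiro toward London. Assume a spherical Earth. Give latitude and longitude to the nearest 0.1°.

Convert each endpoint to a unit vector on the sphere (x = cos φ cos λ, y = cos φ sin λ, z = sin φ).
The central angle between the endpoints is δ = arccos(p₁·p₂) ≈ 1.456 rad (83.4°).
Interpolate at f = 0.47 with slerp weights a = sin((1−f)δ)/sin δ ≈ 0.702, b = sin(fδ)/sin δ ≈ 0.636.
p = a·p₁ + b·p₂ ≈ (0.868, -0.443, 0.225); φ = arcsin(p_z) ≈ 13.00°, λ = atan2(p_y, p_x) ≈ -27.07°.

≈ 13.0°N, 27.1°W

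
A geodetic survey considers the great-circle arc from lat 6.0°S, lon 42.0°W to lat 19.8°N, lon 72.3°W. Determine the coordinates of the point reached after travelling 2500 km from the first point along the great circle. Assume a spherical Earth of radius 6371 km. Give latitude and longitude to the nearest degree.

Convert each endpoint to a unit vector on the sphere (x = cos φ cos λ, y = cos φ sin λ, z = sin φ).
The central angle between the endpoints is δ = arccos(p₁·p₂) ≈ 0.688 rad (39.4°). The total great-circle distance is δ·R ≈ 0.688 × 6371 ≈ 4383 km, so the target fraction is f = 2500/4383 ≈ 0.570.
Interpolate at f ≈ 0.570 with slerp weights a = sin((1−f)δ)/sin δ ≈ 0.459, b = sin(fδ)/sin δ ≈ 0.602.
p = a·p₁ + b·p₂ ≈ (0.511, -0.845, 0.156); φ = arcsin(p_z) ≈ 8.98°, λ = atan2(p_y, p_x) ≈ -58.82°.

≈ lat 9°N, lon 59°W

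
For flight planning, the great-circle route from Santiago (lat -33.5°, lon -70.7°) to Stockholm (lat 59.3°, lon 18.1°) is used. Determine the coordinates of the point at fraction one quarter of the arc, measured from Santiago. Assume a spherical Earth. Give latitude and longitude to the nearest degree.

The haversine formula gives a central angle δ ≈ 2.055 rad (117.8°) between the endpoints.
Interpolate at f = 1/4 with slerp weights a = sin((1−f)δ)/sin δ ≈ 1.130, b = sin(fδ)/sin δ ≈ 0.555.
p = a·p₁ + b·p₂ ≈ (0.581, -0.801, -0.146); φ = arcsin(p_z) ≈ -8.39°, λ = atan2(p_y, p_x) ≈ -54.05°.

≈ lat -8°, lon -54°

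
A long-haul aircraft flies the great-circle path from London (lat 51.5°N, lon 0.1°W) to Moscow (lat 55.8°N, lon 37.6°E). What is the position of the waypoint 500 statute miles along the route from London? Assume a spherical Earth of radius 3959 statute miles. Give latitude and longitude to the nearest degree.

≈ lat 54°N, lon 11°E

Convert each endpoint to a unit vector on the sphere (x = cos φ cos λ, y = cos φ sin λ, z = sin φ).
The central angle between the endpoints is δ = arccos(p₁·p₂) ≈ 0.392 rad (22.5°). The total great-circle distance is δ·R ≈ 0.392 × 3959 ≈ 1552 mi, so the target fraction is f = 500/1552 ≈ 0.322.
Interpolate at f ≈ 0.322 with slerp weights a = sin((1−f)δ)/sin δ ≈ 0.687, b = sin(fδ)/sin δ ≈ 0.330.
p = a·p₁ + b·p₂ ≈ (0.575, 0.112, 0.811); φ = arcsin(p_z) ≈ 54.16°, λ = atan2(p_y, p_x) ≈ 11.06°.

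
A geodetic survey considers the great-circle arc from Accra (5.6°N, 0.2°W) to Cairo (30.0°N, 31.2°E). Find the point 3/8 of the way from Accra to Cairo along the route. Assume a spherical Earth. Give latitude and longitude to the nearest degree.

≈ (15°N, 11°E)

The haversine formula gives a central angle δ ≈ 0.669 rad (38.3°) between the endpoints.
Interpolate at f = 3/8 with slerp weights a = sin((1−f)δ)/sin δ ≈ 0.655, b = sin(fδ)/sin δ ≈ 0.400.
p = a·p₁ + b·p₂ ≈ (0.948, 0.177, 0.264); φ = arcsin(p_z) ≈ 15.31°, λ = atan2(p_y, p_x) ≈ 10.59°.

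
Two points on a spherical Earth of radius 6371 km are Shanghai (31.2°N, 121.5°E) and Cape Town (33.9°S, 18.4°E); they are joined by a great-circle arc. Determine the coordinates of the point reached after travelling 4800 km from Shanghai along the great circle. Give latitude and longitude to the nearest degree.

Convert each endpoint to a unit vector on the sphere (x = cos φ cos λ, y = cos φ sin λ, z = sin φ).
The central angle between the endpoints is δ = arccos(p₁·p₂) ≈ 2.037 rad (116.7°). The total great-circle distance is δ·R ≈ 2.037 × 6371 ≈ 12980 km, so the target fraction is f = 4800/12980 ≈ 0.370.
Interpolate at f ≈ 0.370 with slerp weights a = sin((1−f)δ)/sin δ ≈ 1.074, b = sin(fδ)/sin δ ≈ 0.766.
p = a·p₁ + b·p₂ ≈ (0.123, 0.984, 0.129); φ = arcsin(p_z) ≈ 7.42°, λ = atan2(p_y, p_x) ≈ 82.86°.

≈ 7°N, 83°E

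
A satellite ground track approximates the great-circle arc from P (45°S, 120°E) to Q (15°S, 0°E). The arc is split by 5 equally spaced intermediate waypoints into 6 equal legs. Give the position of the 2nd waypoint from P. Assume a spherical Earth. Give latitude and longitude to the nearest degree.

Convert each endpoint to a unit vector on the sphere (x = cos φ cos λ, y = cos φ sin λ, z = sin φ).
The central angle between the endpoints is δ = arccos(p₁·p₂) ≈ 1.730 rad (99.1°).
Interpolate at f = 2/6 with slerp weights a = sin((1−f)δ)/sin δ ≈ 0.926, b = sin(fδ)/sin δ ≈ 0.552.
p = a·p₁ + b·p₂ ≈ (0.206, 0.567, -0.798); φ = arcsin(p_z) ≈ -52.90°, λ = atan2(p_y, p_x) ≈ 70.03°.

≈ (53°S, 70°E)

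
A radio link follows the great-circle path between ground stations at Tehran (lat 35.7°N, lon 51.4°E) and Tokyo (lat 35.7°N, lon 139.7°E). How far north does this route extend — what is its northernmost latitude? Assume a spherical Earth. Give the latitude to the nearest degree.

≈ 45°N

The great circle lies in the plane with unit normal n̂ = (p₁ × p₂)/|p₁ × p₂|.
Here n̂_z ≈ +0.707; the vertex latitude is φ_max = arccos|n̂_z| ≈ 45.0°.
Check via Clairaut: cos φ_max = |cos φ₁| · sin C = cos(35.7°)·sin(60.5°) ≈ 0.707, again giving ≈ 45.0°.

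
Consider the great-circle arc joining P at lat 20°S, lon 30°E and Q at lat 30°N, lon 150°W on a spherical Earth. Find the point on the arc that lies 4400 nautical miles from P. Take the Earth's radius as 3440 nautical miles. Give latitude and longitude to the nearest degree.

≈ lat 53°N, lon 30°E

Convert each endpoint to a unit vector on the sphere (x = cos φ cos λ, y = cos φ sin λ, z = sin φ).
The central angle between the endpoints is δ = arccos(p₁·p₂) ≈ 2.967 rad (170.0°). The total great-circle distance is δ·R ≈ 2.967 × 3440 ≈ 10207 nmi, so the target fraction is f = 4400/10207 ≈ 0.431.
Interpolate at f ≈ 0.431 with slerp weights a = sin((1−f)δ)/sin δ ≈ 5.719, b = sin(fδ)/sin δ ≈ 5.515.
p = a·p₁ + b·p₂ ≈ (0.518, 0.299, 0.802); φ = arcsin(p_z) ≈ 53.29°, λ = atan2(p_y, p_x) ≈ 30.00°.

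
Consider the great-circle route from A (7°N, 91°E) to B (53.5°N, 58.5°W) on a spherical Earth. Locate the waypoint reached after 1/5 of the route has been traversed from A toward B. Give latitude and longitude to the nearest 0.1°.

≈ (28.4°N, 82.6°E)

The haversine formula gives a central angle δ ≈ 1.994 rad (114.3°) between the endpoints.
Interpolate at f = 1/5 with slerp weights a = sin((1−f)δ)/sin δ ≈ 1.096, b = sin(fδ)/sin δ ≈ 0.426.
p = a·p₁ + b·p₂ ≈ (0.113, 0.872, 0.476); φ = arcsin(p_z) ≈ 28.42°, λ = atan2(p_y, p_x) ≈ 82.59°.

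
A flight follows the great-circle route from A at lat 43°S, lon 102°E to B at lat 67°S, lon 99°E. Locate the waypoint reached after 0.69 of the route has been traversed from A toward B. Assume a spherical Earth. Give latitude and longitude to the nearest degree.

≈ lat 60°S, lon 100°E

Convert each endpoint to a unit vector on the sphere (x = cos φ cos λ, y = cos φ sin λ, z = sin φ).
The central angle between the endpoints is δ = arccos(p₁·p₂) ≈ 0.420 rad (24.1°).
Interpolate at f = 0.69 with slerp weights a = sin((1−f)δ)/sin δ ≈ 0.318, b = sin(fδ)/sin δ ≈ 0.701.
p = a·p₁ + b·p₂ ≈ (-0.091, 0.498, -0.862); φ = arcsin(p_z) ≈ -59.57°, λ = atan2(p_y, p_x) ≈ 100.38°.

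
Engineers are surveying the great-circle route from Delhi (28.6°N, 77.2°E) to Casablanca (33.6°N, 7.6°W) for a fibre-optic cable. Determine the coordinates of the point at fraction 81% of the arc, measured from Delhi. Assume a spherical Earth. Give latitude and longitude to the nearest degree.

≈ (38°N, 8°E)

Write both endpoints as unit vectors p₁, p₂ with components (cos φ cos λ, cos φ sin λ, sin φ).
The central angle between the endpoints is δ = arccos(p₁·p₂) ≈ 1.233 rad (70.7°).
Interpolate at f = 0.81 with slerp weights a = sin((1−f)δ)/sin δ ≈ 0.246, b = sin(fδ)/sin δ ≈ 0.891.
p = a·p₁ + b·p₂ ≈ (0.784, 0.112, 0.611); φ = arcsin(p_z) ≈ 37.66°, λ = atan2(p_y, p_x) ≈ 8.17°.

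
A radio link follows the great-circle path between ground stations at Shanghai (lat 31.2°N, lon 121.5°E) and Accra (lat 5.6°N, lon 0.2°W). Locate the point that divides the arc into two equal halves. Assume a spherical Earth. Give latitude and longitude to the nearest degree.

≈ lat 34°N, lon 53°E

Convert each endpoint to a unit vector on the sphere (x = cos φ cos λ, y = cos φ sin λ, z = sin φ).
The central angle between the endpoints is δ = arccos(p₁·p₂) ≈ 1.979 rad (113.4°).
Interpolate at f = 1/2 with slerp weights a = sin((1−f)δ)/sin δ ≈ 0.910, b = sin(fδ)/sin δ ≈ 0.910.
p = a·p₁ + b·p₂ ≈ (0.499, 0.661, 0.560); φ = arcsin(p_z) ≈ 34.09°, λ = atan2(p_y, p_x) ≈ 52.93°.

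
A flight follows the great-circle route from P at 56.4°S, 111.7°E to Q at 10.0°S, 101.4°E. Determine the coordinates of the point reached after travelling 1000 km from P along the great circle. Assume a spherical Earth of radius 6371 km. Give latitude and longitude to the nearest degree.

Write both endpoints as unit vectors p₁, p₂ with components (cos φ cos λ, cos φ sin λ, sin φ).
The central angle between the endpoints is δ = arccos(p₁·p₂) ≈ 0.822 rad (47.1°). The total great-circle distance is δ·R ≈ 0.822 × 6371 ≈ 5236 km, so the target fraction is f = 1000/5236 ≈ 0.191.
Interpolate at f ≈ 0.191 with slerp weights a = sin((1−f)δ)/sin δ ≈ 0.842, b = sin(fδ)/sin δ ≈ 0.213.
p = a·p₁ + b·p₂ ≈ (-0.214, 0.639, -0.739); φ = arcsin(p_z) ≈ -47.62°, λ = atan2(p_y, p_x) ≈ 108.50°.

≈ 48°S, 109°E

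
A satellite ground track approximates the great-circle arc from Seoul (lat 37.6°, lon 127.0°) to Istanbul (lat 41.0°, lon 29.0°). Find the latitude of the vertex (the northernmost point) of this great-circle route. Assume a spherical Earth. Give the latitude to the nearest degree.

The great circle lies in the plane with unit normal n̂ = (p₁ × p₂)/|p₁ × p₂|.
Here n̂_z ≈ -0.624; the vertex latitude is φ_max = arccos|n̂_z| ≈ 51.4°.
Check via Clairaut: cos φ_max = |cos φ₁| · sin C = cos(37.6°)·sin(52.0°) ≈ 0.624, again giving ≈ 51.4°.

≈ 51°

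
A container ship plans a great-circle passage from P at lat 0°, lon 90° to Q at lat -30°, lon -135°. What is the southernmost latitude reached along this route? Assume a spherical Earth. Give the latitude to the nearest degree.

≈ -39°

The great circle lies in the plane with unit normal n̂ = (p₁ × p₂)/|p₁ × p₂|.
Here n̂_z ≈ +0.775; the vertex latitude is φ_max = arccos|n̂_z| ≈ 39.2°.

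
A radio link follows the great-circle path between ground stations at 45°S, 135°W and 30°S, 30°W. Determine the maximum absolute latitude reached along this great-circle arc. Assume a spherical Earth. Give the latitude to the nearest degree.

≈ 53°S

The great circle lies in the plane with unit normal n̂ = (p₁ × p₂)/|p₁ × p₂|.
Here n̂_z ≈ +0.603; the vertex latitude is φ_max = arccos|n̂_z| ≈ 52.9°.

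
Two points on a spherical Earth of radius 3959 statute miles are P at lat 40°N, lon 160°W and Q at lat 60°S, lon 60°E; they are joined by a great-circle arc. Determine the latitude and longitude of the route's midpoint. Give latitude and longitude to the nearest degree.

From cos δ = sin φ₁ sin φ₂ + cos φ₁ cos φ₂ cos Δλ, the central angle is δ ≈ 2.587 rad (148.2°).
Interpolate at f = 1/2 with slerp weights a = sin((1−f)δ)/sin δ ≈ 1.826, b = sin(fδ)/sin δ ≈ 1.826.
p = a·p₁ + b·p₂ ≈ (-0.858, 0.312, -0.408); φ = arcsin(p_z) ≈ -24.06°, λ = atan2(p_y, p_x) ≈ 160.00°.

≈ lat 24°S, lon 160°E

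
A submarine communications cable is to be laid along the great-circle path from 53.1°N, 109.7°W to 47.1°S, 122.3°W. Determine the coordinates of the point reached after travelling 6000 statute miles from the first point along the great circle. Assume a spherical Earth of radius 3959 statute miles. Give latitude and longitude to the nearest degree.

Write both endpoints as unit vectors p₁, p₂ with components (cos φ cos λ, cos φ sin λ, sin φ).
The central angle between the endpoints is δ = arccos(p₁·p₂) ≈ 1.759 rad (100.8°). The total great-circle distance is δ·R ≈ 1.759 × 3959 ≈ 6963 mi, so the target fraction is f = 6000/6963 ≈ 0.862.
Interpolate at f ≈ 0.862 with slerp weights a = sin((1−f)δ)/sin δ ≈ 0.245, b = sin(fδ)/sin δ ≈ 1.016.
p = a·p₁ + b·p₂ ≈ (-0.419, -0.723, -0.548); φ = arcsin(p_z) ≈ -33.26°, λ = atan2(p_y, p_x) ≈ -120.10°.

≈ 33°S, 120°W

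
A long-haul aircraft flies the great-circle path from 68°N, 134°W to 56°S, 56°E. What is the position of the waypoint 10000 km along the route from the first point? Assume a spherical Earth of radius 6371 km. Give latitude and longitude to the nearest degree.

The haversine formula gives a central angle δ ≈ 2.917 rad (167.2°) between the endpoints. The total great-circle distance is δ·R ≈ 2.917 × 6371 ≈ 18587 km, so the target fraction is f = 10000/18587 ≈ 0.538.
Interpolate at f ≈ 0.538 with slerp weights a = sin((1−f)δ)/sin δ ≈ 4.386, b = sin(fδ)/sin δ ≈ 4.497.
p = a·p₁ + b·p₂ ≈ (0.265, 0.903, 0.338); φ = arcsin(p_z) ≈ 19.76°, λ = atan2(p_y, p_x) ≈ 73.65°.

≈ 20°N, 74°E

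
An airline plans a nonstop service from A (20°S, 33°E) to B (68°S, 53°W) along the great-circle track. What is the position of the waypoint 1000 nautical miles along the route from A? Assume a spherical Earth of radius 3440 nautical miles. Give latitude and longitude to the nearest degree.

≈ (35°S, 25°E)

Write both endpoints as unit vectors p₁, p₂ with components (cos φ cos λ, cos φ sin λ, sin φ).
The central angle between the endpoints is δ = arccos(p₁·p₂) ≈ 1.222 rad (70.0°). The total great-circle distance is δ·R ≈ 1.222 × 3440 ≈ 4204 nmi, so the target fraction is f = 1000/4204 ≈ 0.238.
Interpolate at f ≈ 0.238 with slerp weights a = sin((1−f)δ)/sin δ ≈ 0.854, b = sin(fδ)/sin δ ≈ 0.305.
p = a·p₁ + b·p₂ ≈ (0.742, 0.346, -0.575); φ = arcsin(p_z) ≈ -35.09°, λ = atan2(p_y, p_x) ≈ 24.99°.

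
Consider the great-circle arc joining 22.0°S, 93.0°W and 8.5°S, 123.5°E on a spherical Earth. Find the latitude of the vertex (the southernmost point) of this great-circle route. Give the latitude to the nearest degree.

The great circle lies in the plane with unit normal n̂ = (p₁ × p₂)/|p₁ × p₂|.
Here n̂_z ≈ -0.746; the vertex latitude is φ_max = arccos|n̂_z| ≈ 41.8°.
Check via Clairaut: cos φ_max = |cos φ₁| · sin C = cos(22.0°)·sin(126.5°) ≈ 0.746, again giving ≈ 41.8°.

≈ 42°S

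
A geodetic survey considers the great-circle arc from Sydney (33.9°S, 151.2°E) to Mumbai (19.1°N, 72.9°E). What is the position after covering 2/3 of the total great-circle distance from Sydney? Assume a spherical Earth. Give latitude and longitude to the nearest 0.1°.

≈ (0.2°N, 97.2°E)

Convert each endpoint to a unit vector on the sphere (x = cos φ cos λ, y = cos φ sin λ, z = sin φ).
The central angle between the endpoints is δ = arccos(p₁·p₂) ≈ 1.594 rad (91.3°).
Interpolate at f = 2/3 with slerp weights a = sin((1−f)δ)/sin δ ≈ 0.507, b = sin(fδ)/sin δ ≈ 0.874.
p = a·p₁ + b·p₂ ≈ (-0.126, 0.992, 0.003); φ = arcsin(p_z) ≈ 0.19°, λ = atan2(p_y, p_x) ≈ 97.23°.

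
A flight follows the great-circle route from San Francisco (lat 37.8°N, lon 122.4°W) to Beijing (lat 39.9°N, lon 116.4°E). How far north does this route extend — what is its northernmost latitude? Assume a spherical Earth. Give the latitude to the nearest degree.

≈ 59°N

The great circle lies in the plane with unit normal n̂ = (p₁ × p₂)/|p₁ × p₂|.
Here n̂_z ≈ -0.520; the vertex latitude is φ_max = arccos|n̂_z| ≈ 58.7°.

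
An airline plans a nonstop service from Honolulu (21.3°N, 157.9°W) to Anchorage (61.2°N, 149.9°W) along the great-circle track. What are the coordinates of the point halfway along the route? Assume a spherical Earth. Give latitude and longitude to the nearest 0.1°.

The haversine formula gives a central angle δ ≈ 0.703 rad (40.3°) between the endpoints.
Interpolate at f = 1/2 with slerp weights a = sin((1−f)δ)/sin δ ≈ 0.533, b = sin(fδ)/sin δ ≈ 0.533.
p = a·p₁ + b·p₂ ≈ (-0.682, -0.315, 0.660); φ = arcsin(p_z) ≈ 41.31°, λ = atan2(p_y, p_x) ≈ -155.18°.

≈ 41.3°N, 155.2°W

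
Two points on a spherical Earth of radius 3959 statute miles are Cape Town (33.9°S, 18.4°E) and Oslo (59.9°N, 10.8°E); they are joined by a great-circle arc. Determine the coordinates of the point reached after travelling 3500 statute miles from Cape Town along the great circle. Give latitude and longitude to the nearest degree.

≈ 17°N, 15°E

Write both endpoints as unit vectors p₁, p₂ with components (cos φ cos λ, cos φ sin λ, sin φ).
The central angle between the endpoints is δ = arccos(p₁·p₂) ≈ 1.641 rad (94.0°). The total great-circle distance is δ·R ≈ 1.641 × 3959 ≈ 6496 mi, so the target fraction is f = 3500/6496 ≈ 0.539.
Interpolate at f ≈ 0.539 with slerp weights a = sin((1−f)δ)/sin δ ≈ 0.688, b = sin(fδ)/sin δ ≈ 0.775.
p = a·p₁ + b·p₂ ≈ (0.924, 0.253, 0.287); φ = arcsin(p_z) ≈ 16.67°, λ = atan2(p_y, p_x) ≈ 15.32°.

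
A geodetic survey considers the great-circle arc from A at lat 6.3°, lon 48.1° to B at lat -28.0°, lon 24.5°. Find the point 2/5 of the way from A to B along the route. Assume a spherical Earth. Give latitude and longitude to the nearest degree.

≈ lat -8°, lon 39°

Write both endpoints as unit vectors p₁, p₂ with components (cos φ cos λ, cos φ sin λ, sin φ).
The central angle between the endpoints is δ = arccos(p₁·p₂) ≈ 0.719 rad (41.2°).
Interpolate at f = 2/5 with slerp weights a = sin((1−f)δ)/sin δ ≈ 0.635, b = sin(fδ)/sin δ ≈ 0.431.
p = a·p₁ + b·p₂ ≈ (0.767, 0.627, -0.133); φ = arcsin(p_z) ≈ -7.61°, λ = atan2(p_y, p_x) ≈ 39.27°.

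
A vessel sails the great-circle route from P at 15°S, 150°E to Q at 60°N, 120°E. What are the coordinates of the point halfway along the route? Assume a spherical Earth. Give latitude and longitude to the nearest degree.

≈ 23°N, 140°E

From cos δ = sin φ₁ sin φ₂ + cos φ₁ cos φ₂ cos Δλ, the central angle is δ ≈ 1.375 rad (78.8°).
Interpolate at f = 1/2 with slerp weights a = sin((1−f)δ)/sin δ ≈ 0.647, b = sin(fδ)/sin δ ≈ 0.647.
p = a·p₁ + b·p₂ ≈ (-0.703, 0.593, 0.393); φ = arcsin(p_z) ≈ 23.14°, λ = atan2(p_y, p_x) ≈ 139.87°.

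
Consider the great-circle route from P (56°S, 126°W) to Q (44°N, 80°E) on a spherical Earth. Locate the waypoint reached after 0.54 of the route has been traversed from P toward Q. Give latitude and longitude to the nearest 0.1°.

The haversine formula gives a central angle δ ≈ 2.786 rad (159.6°) between the endpoints.
Interpolate at f = 0.54 with slerp weights a = sin((1−f)δ)/sin δ ≈ 2.753, b = sin(fδ)/sin δ ≈ 2.866.
p = a·p₁ + b·p₂ ≈ (-0.547, 0.785, -0.291); φ = arcsin(p_z) ≈ -16.95°, λ = atan2(p_y, p_x) ≈ 124.87°.

≈ (16.9°S, 124.9°E)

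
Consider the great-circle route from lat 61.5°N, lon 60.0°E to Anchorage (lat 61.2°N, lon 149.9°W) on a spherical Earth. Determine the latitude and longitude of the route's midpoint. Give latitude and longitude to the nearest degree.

≈ lat 82°N, lon 136°E

From cos δ = sin φ₁ sin φ₂ + cos φ₁ cos φ₂ cos Δλ, the central angle is δ ≈ 0.963 rad (55.2°).
Interpolate at f = 1/2 with slerp weights a = sin((1−f)δ)/sin δ ≈ 0.564, b = sin(fδ)/sin δ ≈ 0.564.
p = a·p₁ + b·p₂ ≈ (-0.101, 0.097, 0.990); φ = arcsin(p_z) ≈ 81.98°, λ = atan2(p_y, p_x) ≈ 136.08°.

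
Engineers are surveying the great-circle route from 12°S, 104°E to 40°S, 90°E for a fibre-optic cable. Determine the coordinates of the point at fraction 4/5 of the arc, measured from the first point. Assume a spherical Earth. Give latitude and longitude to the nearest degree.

Convert each endpoint to a unit vector on the sphere (x = cos φ cos λ, y = cos φ sin λ, z = sin φ).
The central angle between the endpoints is δ = arccos(p₁·p₂) ≈ 0.534 rad (30.6°).
Interpolate at f = 4/5 with slerp weights a = sin((1−f)δ)/sin δ ≈ 0.209, b = sin(fδ)/sin δ ≈ 0.814.
p = a·p₁ + b·p₂ ≈ (-0.050, 0.822, -0.567); φ = arcsin(p_z) ≈ -34.53°, λ = atan2(p_y, p_x) ≈ 93.45°.

≈ 35°S, 93°E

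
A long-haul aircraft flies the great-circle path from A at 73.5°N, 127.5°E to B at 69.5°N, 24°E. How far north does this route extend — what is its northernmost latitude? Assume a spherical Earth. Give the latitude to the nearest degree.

The great circle lies in the plane with unit normal n̂ = (p₁ × p₂)/|p₁ × p₂|.
Here n̂_z ≈ -0.200; the vertex latitude is φ_max = arccos|n̂_z| ≈ 78.5°.

≈ 78°N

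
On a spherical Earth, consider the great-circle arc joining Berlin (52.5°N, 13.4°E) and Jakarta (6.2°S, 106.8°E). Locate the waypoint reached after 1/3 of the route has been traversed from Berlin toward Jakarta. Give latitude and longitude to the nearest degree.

Convert each endpoint to a unit vector on the sphere (x = cos φ cos λ, y = cos φ sin λ, z = sin φ).
The central angle between the endpoints is δ = arccos(p₁·p₂) ≈ 1.693 rad (97.0°).
Interpolate at f = 1/3 with slerp weights a = sin((1−f)δ)/sin δ ≈ 0.911, b = sin(fδ)/sin δ ≈ 0.539.
p = a·p₁ + b·p₂ ≈ (0.384, 0.641, 0.664); φ = arcsin(p_z) ≈ 41.62°, λ = atan2(p_y, p_x) ≈ 59.06°.

≈ (42°N, 59°E)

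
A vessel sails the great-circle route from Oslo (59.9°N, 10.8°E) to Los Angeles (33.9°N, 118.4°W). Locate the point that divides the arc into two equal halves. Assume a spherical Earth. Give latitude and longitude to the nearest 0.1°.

≈ 65.7°N, 81.3°W

From cos δ = sin φ₁ sin φ₂ + cos φ₁ cos φ₂ cos Δλ, the central angle is δ ≈ 1.350 rad (77.3°).
Interpolate at f = 1/2 with slerp weights a = sin((1−f)δ)/sin δ ≈ 0.640, b = sin(fδ)/sin δ ≈ 0.640.
p = a·p₁ + b·p₂ ≈ (0.063, -0.407, 0.911); φ = arcsin(p_z) ≈ 65.66°, λ = atan2(p_y, p_x) ≈ -81.26°.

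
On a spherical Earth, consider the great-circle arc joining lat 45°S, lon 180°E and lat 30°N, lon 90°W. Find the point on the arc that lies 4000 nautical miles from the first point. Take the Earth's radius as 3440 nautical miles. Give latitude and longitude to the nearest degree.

≈ lat 2°S, lon 122°W

Write both endpoints as unit vectors p₁, p₂ with components (cos φ cos λ, cos φ sin λ, sin φ).
The central angle between the endpoints is δ = arccos(p₁·p₂) ≈ 1.932 rad (110.7°). The total great-circle distance is δ·R ≈ 1.932 × 3440 ≈ 6647 nmi, so the target fraction is f = 4000/6647 ≈ 0.602.
Interpolate at f ≈ 0.602 with slerp weights a = sin((1−f)δ)/sin δ ≈ 0.744, b = sin(fδ)/sin δ ≈ 0.981.
p = a·p₁ + b·p₂ ≈ (-0.526, -0.850, -0.035); φ = arcsin(p_z) ≈ -2.02°, λ = atan2(p_y, p_x) ≈ -121.75°.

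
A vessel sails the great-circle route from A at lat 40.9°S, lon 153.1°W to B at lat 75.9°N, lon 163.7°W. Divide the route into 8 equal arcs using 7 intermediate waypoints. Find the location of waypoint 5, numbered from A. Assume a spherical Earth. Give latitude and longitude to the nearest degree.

Write both endpoints as unit vectors p₁, p₂ with components (cos φ cos λ, cos φ sin λ, sin φ).
The central angle between the endpoints is δ = arccos(p₁·p₂) ≈ 2.042 rad (117.0°).
Interpolate at f = 5/8 with slerp weights a = sin((1−f)δ)/sin δ ≈ 0.778, b = sin(fδ)/sin δ ≈ 1.074.
p = a·p₁ + b·p₂ ≈ (-0.775, -0.339, 0.532); φ = arcsin(p_z) ≈ 32.16°, λ = atan2(p_y, p_x) ≈ -156.36°.

≈ lat 32°N, lon 156°W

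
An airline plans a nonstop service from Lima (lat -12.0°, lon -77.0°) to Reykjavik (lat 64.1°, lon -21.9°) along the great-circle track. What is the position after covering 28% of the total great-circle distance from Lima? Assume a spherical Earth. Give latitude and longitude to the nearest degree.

≈ lat 11°, lon -68°

Convert each endpoint to a unit vector on the sphere (x = cos φ cos λ, y = cos φ sin λ, z = sin φ).
The central angle between the endpoints is δ = arccos(p₁·p₂) ≈ 1.513 rad (86.7°).
Interpolate at f = 0.28 with slerp weights a = sin((1−f)δ)/sin δ ≈ 0.888, b = sin(fδ)/sin δ ≈ 0.412.
p = a·p₁ + b·p₂ ≈ (0.362, -0.913, 0.186); φ = arcsin(p_z) ≈ 10.71°, λ = atan2(p_y, p_x) ≈ -68.36°.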